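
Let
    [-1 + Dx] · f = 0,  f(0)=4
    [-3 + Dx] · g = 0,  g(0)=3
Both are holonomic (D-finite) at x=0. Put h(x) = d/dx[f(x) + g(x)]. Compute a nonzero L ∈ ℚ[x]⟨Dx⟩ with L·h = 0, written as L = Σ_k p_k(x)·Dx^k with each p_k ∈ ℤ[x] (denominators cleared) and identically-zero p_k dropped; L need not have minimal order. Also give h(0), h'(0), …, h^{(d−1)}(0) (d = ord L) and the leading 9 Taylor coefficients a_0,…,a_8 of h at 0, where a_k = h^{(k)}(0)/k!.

f: a_k = 4, 4, 2, 2/3, 1/6, 1/30, 1/180, 1/1260, 1/10080, …
g: a_k = 3, 9, 27/2, 27/2, 81/8, 243/40, 243/80, 729/560, 2187/4480, …
Sum ⇒ L₀ = lclm(L_f,L_g) in ℚ(x)⟨Dx⟩.
Derive L from L₀ (diff closure).
L = 3 - 4·Dx + Dx^2  (order 2).
h: a_k = 13, 31, 85/2, 247/6, 733/24, 2191/120, 1313/144, 19687/5040, 59053/40320, …
ICs: h(0) = 13, h′(0) = 31.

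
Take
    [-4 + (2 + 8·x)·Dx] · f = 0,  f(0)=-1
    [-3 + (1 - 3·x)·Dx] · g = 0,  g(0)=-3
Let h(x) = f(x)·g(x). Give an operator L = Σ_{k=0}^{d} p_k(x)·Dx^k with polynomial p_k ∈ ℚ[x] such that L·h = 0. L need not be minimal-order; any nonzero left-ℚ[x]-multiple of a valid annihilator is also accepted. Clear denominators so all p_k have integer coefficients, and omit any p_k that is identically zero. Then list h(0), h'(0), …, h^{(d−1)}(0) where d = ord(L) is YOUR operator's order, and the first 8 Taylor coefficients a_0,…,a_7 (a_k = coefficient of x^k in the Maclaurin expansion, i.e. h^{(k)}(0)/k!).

L = (5 + 6·x) + (-1 - x + 12·x^2)·Dx  (order 1).
h: a_k = 3, 15, 39, 129, 357, 1155, 3213, 10431, …
ICs: h(0) = 3.

f: a_k = -1, -2, 2, -4, 10, -28, 84, -264, …
g: a_k = -3, -9, -27, -81, -243, -729, -2187, -6561, …
Product ⇒ symmetric product L₀, ord ≤ 1.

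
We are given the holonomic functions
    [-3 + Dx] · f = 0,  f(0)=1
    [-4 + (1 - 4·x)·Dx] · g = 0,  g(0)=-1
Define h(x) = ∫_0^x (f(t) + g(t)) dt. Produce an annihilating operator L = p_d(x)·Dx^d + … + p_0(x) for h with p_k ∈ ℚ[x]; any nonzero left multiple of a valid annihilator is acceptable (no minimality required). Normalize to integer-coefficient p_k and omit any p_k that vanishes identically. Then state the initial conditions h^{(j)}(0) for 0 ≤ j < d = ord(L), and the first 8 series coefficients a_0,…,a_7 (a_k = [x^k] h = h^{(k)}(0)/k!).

L = (60 + 144·x)·Dx + (-23 - 72·x + 144·x^2)·Dx^2 + (1 + 8·x - 48·x^2)·Dx^3  (order 3).
h: a_k = 0, 0, -1/2, -23/6, -119/8, -2021/40, -40879/240, -327599/560, …
ICs: h(0) = 0, h′(0) = 0, h′′(0) = -1.

f: a_k = 1, 3, 9/2, 9/2, 27/8, 81/40, 81/80, 243/560, …
g: a_k = -1, -4, -16, -64, -256, -1024, -4096, -16384, …
Weyl lclm of L_f,L_g ⇒ L₀ (ord ≤ 2).
h=∫h₀ ⇒ L = L₀·Dx.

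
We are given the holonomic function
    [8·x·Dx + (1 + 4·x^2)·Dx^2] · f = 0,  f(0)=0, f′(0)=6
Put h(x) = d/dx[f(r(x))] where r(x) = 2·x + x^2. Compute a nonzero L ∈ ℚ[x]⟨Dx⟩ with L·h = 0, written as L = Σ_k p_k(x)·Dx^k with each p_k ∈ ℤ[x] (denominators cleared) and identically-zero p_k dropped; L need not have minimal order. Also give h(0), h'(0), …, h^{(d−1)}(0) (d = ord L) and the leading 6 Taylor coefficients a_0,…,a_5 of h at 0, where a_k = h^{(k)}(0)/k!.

f: a_k = 0, 6, 0, -8, 0, 96/5, …
f∘r: x↦r, Dx↦Dx/r' in L_f ⇒ L₀.
h₀' ⇒ L via d/dx closure of L₀.
L = (-1 + 32·x + 64·x^2 + 48·x^3 + 12·x^4) + (1 + x + 16·x^2 + 32·x^3 + 20·x^4 + 4·x^5)·Dx  (order 1).
h: a_k = 12, 12, -192, -384, 2832, 9168, …
ICs: h(0) = 12.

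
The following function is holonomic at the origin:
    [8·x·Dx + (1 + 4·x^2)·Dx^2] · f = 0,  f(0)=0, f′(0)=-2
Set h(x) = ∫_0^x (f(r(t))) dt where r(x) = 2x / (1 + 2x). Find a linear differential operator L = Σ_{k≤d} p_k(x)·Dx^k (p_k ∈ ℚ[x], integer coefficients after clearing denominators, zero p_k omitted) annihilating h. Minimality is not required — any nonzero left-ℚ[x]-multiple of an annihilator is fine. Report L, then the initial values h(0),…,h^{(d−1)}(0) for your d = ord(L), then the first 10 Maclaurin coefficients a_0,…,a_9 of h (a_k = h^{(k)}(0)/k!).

f: a_k = 0, -2, 0, 8/3, 0, -32/5, 0, 128/7, 0, -512/9, …
L₀ from L_f via x↦r, Dx↦r'^{-1}Dx.
Integrate: L := L₀·Dx.
L = (4 + 40·x)·Dx^2 + (1 + 4·x + 20·x^2)·Dx^3  (order 3).
h: a_k = 0, 0, -2, 8/3, 4/3, -96/5, 608/15, 1408/21, -4448/7, 3584/3, …
ICs: h(0) = 0, h′(0) = 0, h′′(0) = -4.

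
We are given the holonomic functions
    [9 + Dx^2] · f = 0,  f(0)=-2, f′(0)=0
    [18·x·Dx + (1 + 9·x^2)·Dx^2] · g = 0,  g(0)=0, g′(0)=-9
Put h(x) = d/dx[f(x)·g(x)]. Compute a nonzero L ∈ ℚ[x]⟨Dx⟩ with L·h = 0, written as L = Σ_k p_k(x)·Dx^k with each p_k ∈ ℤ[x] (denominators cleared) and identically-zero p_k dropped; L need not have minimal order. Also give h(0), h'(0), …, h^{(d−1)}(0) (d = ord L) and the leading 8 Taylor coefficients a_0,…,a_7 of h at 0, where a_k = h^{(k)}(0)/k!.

L = (8910 + 214326·x^2 + 3024621·x^4 + 5668704·x^6 + 6377292·x^8 + 9565938·x^10 + 43046721·x^12) + (5508·x + 207036·x^3 + 1837080·x^5 + 4723920·x^7 + 10628820·x^9 + 19131876·x^11)·Dx + (1080 + 27540·x^2 + 389286·x^4 + 971028·x^6 + 1889568·x^8 + 4251528·x^10 + 9565938·x^12)·Dx^2 + (612·x + 23004·x^3 + 204120·x^5 + 524880·x^7 + 1180980·x^9 + 2125764·x^11)·Dx^3 + (10 + 414·x^2 + 5913·x^4 + 37908·x^6 + 131220·x^8 + 354294·x^10 + 531441·x^12)·Dx^4  (order 4).
h: a_k = 18, 0, -405, 0, 11907/4, 0, -948429/40, 0, …
ICs: h(0) = 18, h′(0) = 0, h′′(0) = -810, h′′′(0) = 0.

f: a_k = -2, 0, 9, 0, -27/4, 0, 81/40, 0, …
g: a_k = 0, -9, 0, 27, 0, -729/5, 0, 6561/7, …
Sym-product of L_f,L_g gives L₀ (≤ ord 4).
Derive L from L₀ (diff closure).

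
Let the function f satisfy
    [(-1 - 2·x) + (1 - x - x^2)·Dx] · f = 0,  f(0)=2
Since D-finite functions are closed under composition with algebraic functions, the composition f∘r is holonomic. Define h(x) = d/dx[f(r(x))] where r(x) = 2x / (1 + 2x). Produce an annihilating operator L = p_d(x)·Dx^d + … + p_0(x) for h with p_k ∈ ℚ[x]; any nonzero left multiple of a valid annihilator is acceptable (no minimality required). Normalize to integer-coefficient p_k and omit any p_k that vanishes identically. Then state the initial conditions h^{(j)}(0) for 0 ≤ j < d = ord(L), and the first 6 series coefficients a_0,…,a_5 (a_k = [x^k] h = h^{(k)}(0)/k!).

f: a_k = 2, 2, 4, 6, 10, 16, …
f∘r: x↦r, Dx↦Dx/r' in L_f ⇒ L₀.
h₀' ⇒ L via d/dx closure of L₀.
L = (4 + 24·x + 96·x^2 + 96·x^3) + (-1 - 10·x - 24·x^2 + 8·x^3 + 48·x^4)·Dx  (order 1).
h: a_k = 4, 16, 0, 128, -320, 1536, …
ICs: h(0) = 4.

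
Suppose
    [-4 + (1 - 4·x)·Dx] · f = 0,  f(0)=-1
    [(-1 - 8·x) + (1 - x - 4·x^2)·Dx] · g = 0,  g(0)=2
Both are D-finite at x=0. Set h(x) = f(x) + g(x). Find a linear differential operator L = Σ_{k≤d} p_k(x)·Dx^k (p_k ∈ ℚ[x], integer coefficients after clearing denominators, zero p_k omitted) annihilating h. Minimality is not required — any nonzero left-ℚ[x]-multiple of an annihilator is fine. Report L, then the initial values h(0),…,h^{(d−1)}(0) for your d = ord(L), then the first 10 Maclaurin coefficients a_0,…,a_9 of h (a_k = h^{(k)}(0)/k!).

L = (8 - 288·x + 384·x^2 - 512·x^3) + (22 - 8·x - 288·x^2 + 640·x^3 - 1024·x^4)·Dx + (-3 + 23·x - 56·x^2 + 32·x^3 + 128·x^4 - 256·x^5)·Dx^2  (order 2).
h: a_k = 1, -2, -6, -46, -198, -894, -3734, -15502, -63206, -256286, …
ICs: h(0) = 1, h′(0) = -2.

f: a_k = -1, -4, -16, -64, -256, -1024, -4096, -16384, -65536, -262144, …
g: a_k = 2, 2, 10, 18, 58, 130, 362, 882, 2330, 5858, …
f+g: L₀ = lclm(L_f,L_g), ord ≤ 1+1.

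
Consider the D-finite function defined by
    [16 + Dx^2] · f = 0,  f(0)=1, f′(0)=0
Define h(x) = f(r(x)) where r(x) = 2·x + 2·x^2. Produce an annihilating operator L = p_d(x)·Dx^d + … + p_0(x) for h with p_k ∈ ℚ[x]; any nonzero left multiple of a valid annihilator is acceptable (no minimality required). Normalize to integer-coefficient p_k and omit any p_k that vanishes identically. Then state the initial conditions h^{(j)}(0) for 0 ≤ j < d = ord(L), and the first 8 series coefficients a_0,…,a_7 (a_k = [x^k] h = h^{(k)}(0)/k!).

L = (64 + 384·x + 768·x^2 + 512·x^3) - 2·Dx + (1 + 2·x)·Dx^2  (order 2).
h: a_k = 1, 0, -32, -64, 416/3, 2048/3, 29696/45, -22528/15, …
ICs: h(0) = 1, h′(0) = 0.

f: a_k = 1, 0, -8, 0, 32/3, 0, -256/45, 0, …
f∘r: x↦r, Dx↦Dx/r' in L_f ⇒ L₀.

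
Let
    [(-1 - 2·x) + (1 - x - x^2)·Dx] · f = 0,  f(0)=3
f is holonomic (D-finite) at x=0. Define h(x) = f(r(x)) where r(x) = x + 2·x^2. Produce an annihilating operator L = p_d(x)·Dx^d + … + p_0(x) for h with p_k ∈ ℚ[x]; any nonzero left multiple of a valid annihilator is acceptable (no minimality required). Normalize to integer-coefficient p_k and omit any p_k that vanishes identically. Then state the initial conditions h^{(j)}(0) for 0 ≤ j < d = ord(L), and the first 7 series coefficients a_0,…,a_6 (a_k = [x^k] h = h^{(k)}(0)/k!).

f: a_k = 3, 3, 6, 9, 15, 24, 39, …
Substitute x→r, Dx→(1/r')Dx; clear ⇒ L₀.
L = (1 + 6·x + 12·x^2 + 16·x^3) + (-1 + x + 3·x^2 + 4·x^3 + 4·x^4)·Dx  (order 1).
h: a_k = 3, 3, 12, 33, 93, 252, 711, …
ICs: h(0) = 3.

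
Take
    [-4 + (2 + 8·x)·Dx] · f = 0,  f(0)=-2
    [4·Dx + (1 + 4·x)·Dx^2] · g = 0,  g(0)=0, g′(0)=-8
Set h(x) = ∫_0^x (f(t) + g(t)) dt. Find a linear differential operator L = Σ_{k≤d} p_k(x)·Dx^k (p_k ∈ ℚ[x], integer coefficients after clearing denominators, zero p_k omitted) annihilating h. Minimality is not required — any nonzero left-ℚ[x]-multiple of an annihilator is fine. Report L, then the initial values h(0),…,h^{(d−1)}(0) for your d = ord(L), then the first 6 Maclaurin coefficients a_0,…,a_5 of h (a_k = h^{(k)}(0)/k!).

f: a_k = -2, -4, 4, -8, 20, -56, …
g: a_k = 0, -8, 16, -128/3, 128, -2048/5, …
f+g: L₀ = lclm(L_f,L_g), ord ≤ 1+2.
Integrate: L := L₀·Dx.
L = 8·Dx^2 + (10 + 40·x)·Dx^3 + (1 + 8·x + 16·x^2)·Dx^4  (order 4).
h: a_k = 0, -2, -6, 20/3, -38/3, 148/5, …
ICs: h(0) = 0, h′(0) = -2, h′′(0) = -12, h′′′(0) = 40.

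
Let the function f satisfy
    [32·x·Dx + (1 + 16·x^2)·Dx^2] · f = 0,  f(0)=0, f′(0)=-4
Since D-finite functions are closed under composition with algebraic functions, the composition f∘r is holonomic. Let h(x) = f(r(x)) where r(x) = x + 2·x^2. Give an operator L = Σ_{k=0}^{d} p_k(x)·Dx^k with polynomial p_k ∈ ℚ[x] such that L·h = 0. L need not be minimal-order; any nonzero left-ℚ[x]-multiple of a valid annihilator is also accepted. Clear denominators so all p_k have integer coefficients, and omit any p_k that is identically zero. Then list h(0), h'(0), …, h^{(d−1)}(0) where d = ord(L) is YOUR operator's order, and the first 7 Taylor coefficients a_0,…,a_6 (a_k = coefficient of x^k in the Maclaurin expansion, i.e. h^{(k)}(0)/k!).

f: a_k = 0, -4, 0, 64/3, 0, -1024/5, 0, …
L₀ from L_f via x↦r, Dx↦r'^{-1}Dx.
L = (-4 + 32·x + 256·x^2 + 768·x^3 + 768·x^4)·Dx + (1 + 4·x + 16·x^2 + 128·x^3 + 320·x^4 + 256·x^5)·Dx^2  (order 2).
h: a_k = 0, -4, -8, 64/3, 128, 256/5, -5632/3, …
ICs: h(0) = 0, h′(0) = -4.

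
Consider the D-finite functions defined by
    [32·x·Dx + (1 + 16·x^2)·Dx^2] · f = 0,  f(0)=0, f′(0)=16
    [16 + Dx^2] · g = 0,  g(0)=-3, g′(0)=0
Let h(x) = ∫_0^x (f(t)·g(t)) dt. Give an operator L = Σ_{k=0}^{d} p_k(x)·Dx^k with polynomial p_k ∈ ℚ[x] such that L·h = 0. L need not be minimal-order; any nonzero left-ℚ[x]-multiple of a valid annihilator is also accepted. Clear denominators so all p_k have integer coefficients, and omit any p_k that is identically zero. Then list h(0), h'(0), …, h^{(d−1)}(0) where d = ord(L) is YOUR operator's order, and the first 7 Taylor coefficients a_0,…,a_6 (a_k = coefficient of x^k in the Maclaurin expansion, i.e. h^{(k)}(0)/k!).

L = (1280 + 53248·x^2 + 360448·x^4 + 2097152·x^6 + 8388608·x^8)·Dx + (1536·x + 40960·x^3 + 393216·x^5 + 2097152·x^7)·Dx^2 + (96 + 4096·x^2 + 36864·x^4 + 262144·x^6 + 1048576·x^8)·Dx^3 + (96·x + 2560·x^3 + 24576·x^5 + 131072·x^7)·Dx^4 + (1 + 48·x^2 + 896·x^4 + 8192·x^6 + 32768·x^8)·Dx^5  (order 5).
h: a_k = 0, 0, -24, 0, 160, 0, -12544/15, …
ICs: h(0) = 0, h′(0) = 0, h′′(0) = -48, h′′′(0) = 0, h′′′′(0) = 3840.

f: a_k = 0, 16, 0, -256/3, 0, 4096/5, 0, …
g: a_k = -3, 0, 24, 0, -32, 0, 256/15, …
Product ⇒ symmetric product L₀, ord ≤ 4.
h=∫h₀ ⇒ L = L₀·Dx.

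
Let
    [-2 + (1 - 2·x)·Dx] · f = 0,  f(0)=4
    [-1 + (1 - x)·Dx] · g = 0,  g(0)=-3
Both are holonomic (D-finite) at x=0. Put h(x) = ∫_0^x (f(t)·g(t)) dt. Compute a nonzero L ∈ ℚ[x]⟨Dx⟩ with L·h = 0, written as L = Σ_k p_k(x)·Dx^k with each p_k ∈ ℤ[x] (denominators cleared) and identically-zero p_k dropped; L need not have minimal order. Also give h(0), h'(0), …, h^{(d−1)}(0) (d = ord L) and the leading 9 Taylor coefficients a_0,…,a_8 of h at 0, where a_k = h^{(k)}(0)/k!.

f: a_k = 4, 8, 16, 32, 64, 128, 256, 512, 1024, …
g: a_k = -3, -3, -3, -3, -3, -3, -3, -3, -3, …
Sym-product of L_f,L_g gives L₀ (≤ ord 1).
h=∫₀ˣh₀: take L = L₀·Dx.
L = (-3 + 4·x)·Dx + (1 - 3·x + 2·x^2)·Dx^2  (order 2).
h: a_k = 0, -12, -18, -28, -45, -372/5, -126, -1524/7, -765/2, …
ICs: h(0) = 0, h′(0) = -12.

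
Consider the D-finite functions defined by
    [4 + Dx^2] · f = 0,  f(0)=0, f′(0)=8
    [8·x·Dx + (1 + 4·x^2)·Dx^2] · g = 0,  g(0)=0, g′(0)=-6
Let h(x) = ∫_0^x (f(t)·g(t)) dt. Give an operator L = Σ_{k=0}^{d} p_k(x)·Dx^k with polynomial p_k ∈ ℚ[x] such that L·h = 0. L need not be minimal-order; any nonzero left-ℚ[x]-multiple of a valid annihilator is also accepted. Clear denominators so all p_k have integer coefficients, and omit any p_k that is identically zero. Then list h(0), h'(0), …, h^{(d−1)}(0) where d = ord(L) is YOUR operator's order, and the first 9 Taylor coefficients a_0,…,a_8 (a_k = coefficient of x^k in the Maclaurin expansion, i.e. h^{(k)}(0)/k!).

f: a_k = 0, 8, 0, -16/3, 0, 16/15, 0, -32/315, 0, …
g: a_k = 0, -6, 0, 8, 0, -96/5, 0, 384/7, 0, …
Product ⇒ symmetric product L₀, ord ≤ 4.
Integrate: L := L₀·Dx.
L = (80 + 832·x^2 + 1408·x^4 + 2048·x^6 + 2048·x^8)·Dx + (96·x + 640·x^3 + 1536·x^5 + 2048·x^7)·Dx^2 + (24 + 256·x^2 + 576·x^4 + 1024·x^6 + 1024·x^8)·Dx^3 + (24·x + 160·x^3 + 384·x^5 + 512·x^7)·Dx^4 + (1 + 12·x^2 + 56·x^4 + 128·x^6 + 128·x^8)·Dx^5  (order 5).
h: a_k = 0, 0, 0, -16, 0, 96/5, 0, -608/21, 0, …
ICs: h(0) = 0, h′(0) = 0, h′′(0) = 0, h′′′(0) = -96, h′′′′(0) = 0.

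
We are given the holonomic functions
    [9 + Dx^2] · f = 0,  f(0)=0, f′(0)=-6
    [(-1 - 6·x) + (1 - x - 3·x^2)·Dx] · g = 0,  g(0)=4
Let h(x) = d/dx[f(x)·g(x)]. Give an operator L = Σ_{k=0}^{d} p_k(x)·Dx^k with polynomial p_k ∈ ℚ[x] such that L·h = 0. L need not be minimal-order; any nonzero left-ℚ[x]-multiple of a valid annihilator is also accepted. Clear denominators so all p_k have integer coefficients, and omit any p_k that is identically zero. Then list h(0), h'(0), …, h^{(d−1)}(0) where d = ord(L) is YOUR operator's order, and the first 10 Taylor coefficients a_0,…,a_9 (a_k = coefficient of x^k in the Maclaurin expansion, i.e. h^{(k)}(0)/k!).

f: a_k = 0, -6, 0, 9, 0, -81/20, 0, 243/280, 0, -243/2240, …
g: a_k = 4, 4, 16, 28, 76, 160, 388, 868, 2032, 4636, …
f·g: L₀ = L_f ⊗_s L_g, ord ≤ 2·1.
h=h₀': d/dx-closure on L₀ ⇒ L.
L = (-15 - 54·x - 135·x^2 + 162·x^3 + 243·x^4) + (6·x + 54·x^2 + 108·x^3)·Dx + (1 - 4·x - 9·x^2 + 18·x^3 + 27·x^4)·Dx^2  (order 2).
h: a_k = -24, -48, -180, -528, -1641, -21726/5, -119373/10, -217164/7, -9066303/112, -11551755/56, …
ICs: h(0) = -24, h′(0) = -48.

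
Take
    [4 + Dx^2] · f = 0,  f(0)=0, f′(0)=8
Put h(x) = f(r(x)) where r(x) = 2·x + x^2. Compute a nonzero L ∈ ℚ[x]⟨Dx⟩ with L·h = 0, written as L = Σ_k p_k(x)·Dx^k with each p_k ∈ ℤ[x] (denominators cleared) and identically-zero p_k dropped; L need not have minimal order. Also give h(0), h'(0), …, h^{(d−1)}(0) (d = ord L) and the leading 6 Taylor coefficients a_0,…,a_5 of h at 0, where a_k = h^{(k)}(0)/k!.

f: a_k = 0, 8, 0, -16/3, 0, 16/15, …
f∘r: x↦r, Dx↦Dx/r' in L_f ⇒ L₀.
L = (16 + 48·x + 48·x^2 + 16·x^3) - Dx + (1 + x)·Dx^2  (order 2).
h: a_k = 0, 16, 8, -128/3, -64, 32/15, …
ICs: h(0) = 0, h′(0) = 16.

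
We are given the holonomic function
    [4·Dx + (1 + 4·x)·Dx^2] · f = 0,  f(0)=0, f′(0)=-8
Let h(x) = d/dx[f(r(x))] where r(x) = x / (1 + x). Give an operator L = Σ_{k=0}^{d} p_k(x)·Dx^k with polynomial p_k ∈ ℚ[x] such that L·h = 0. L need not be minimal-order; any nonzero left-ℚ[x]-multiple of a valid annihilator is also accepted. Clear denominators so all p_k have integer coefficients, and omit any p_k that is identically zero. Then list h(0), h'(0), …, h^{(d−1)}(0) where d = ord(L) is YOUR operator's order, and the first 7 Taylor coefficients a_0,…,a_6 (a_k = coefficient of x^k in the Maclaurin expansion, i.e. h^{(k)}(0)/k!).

L = (6 + 10·x) + (1 + 6·x + 5·x^2)·Dx  (order 1).
h: a_k = -8, 48, -248, 1248, -6248, 31248, -156248, …
ICs: h(0) = -8.

f: a_k = 0, -8, 16, -128/3, 128, -2048/5, 4096/3, …
Substitute x→r, Dx→(1/r')Dx; clear ⇒ L₀.
h=h₀': d/dx-closure on L₀ ⇒ L.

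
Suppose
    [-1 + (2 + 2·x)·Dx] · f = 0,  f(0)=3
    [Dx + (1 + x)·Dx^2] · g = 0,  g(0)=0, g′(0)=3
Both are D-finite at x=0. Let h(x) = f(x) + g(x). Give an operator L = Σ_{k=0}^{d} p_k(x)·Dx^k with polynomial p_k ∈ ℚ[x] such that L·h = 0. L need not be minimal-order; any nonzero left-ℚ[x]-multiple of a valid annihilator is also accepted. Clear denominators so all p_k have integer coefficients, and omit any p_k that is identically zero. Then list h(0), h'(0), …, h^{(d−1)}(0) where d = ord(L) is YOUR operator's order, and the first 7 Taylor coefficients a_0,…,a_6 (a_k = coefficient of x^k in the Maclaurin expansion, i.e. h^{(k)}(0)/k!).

L = Dx + (5 + 5·x)·Dx^2 + (2 + 4·x + 2·x^2)·Dx^3  (order 3).
h: a_k = 3, 9/2, -15/8, 19/16, -111/128, 873/1280, -575/1024, …
ICs: h(0) = 3, h′(0) = 9/2, h′′(0) = -15/4.

f: a_k = 3, 3/2, -3/8, 3/16, -15/128, 21/256, -63/1024, …
g: a_k = 0, 3, -3/2, 1, -3/4, 3/5, -1/2, …
f+g: L₀ = lclm(L_f,L_g), ord ≤ 1+2.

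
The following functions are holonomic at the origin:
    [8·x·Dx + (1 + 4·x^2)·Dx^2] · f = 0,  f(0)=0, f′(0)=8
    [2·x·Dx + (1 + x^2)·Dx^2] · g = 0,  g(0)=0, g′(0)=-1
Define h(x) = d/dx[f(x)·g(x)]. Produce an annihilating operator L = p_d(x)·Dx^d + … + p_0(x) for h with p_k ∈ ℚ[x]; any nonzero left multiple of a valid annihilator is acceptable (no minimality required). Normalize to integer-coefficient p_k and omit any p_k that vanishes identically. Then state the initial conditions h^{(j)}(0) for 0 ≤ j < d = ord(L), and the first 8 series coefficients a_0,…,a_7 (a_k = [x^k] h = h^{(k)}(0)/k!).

f: a_k = 0, 8, 0, -32/3, 0, 128/5, 0, -512/7, …
g: a_k = 0, -1, 0, 1/3, 0, -1/5, 0, 1/7, …
Sym-product of L_f,L_g gives L₀ (≤ ord 4).
h₀' ⇒ L via d/dx closure of L₀.
L = (-96·x - 800·x^3 - 1024·x^5 + 640·x^7 + 1536·x^9) + (-20 - 412·x^2 - 1440·x^4 - 896·x^6 + 2240·x^8 + 2304·x^10)·Dx + (-40·x - 280·x^3 - 480·x^5 + 272·x^7 + 1280·x^9 + 768·x^11)·Dx^2 + (-1 - 10·x^2 - 29·x^4 + 116·x^8 + 160·x^10 + 64·x^12)·Dx^3  (order 3).
h: a_k = 0, -16, 0, 160/3, 0, -2768/15, 0, 14272/21, …
ICs: h(0) = 0, h′(0) = -16, h′′(0) = 0.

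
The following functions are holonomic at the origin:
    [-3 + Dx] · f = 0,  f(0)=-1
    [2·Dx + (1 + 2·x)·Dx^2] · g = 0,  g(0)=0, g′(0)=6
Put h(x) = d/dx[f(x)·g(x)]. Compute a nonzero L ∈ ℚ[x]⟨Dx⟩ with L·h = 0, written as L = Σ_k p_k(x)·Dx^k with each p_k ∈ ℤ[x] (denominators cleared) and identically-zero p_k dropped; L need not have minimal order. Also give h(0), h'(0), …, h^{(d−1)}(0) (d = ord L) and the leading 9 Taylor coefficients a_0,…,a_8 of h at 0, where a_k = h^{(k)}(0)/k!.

L = (15 + 36·x + 108·x^2) + (-8 - 36·x - 72·x^2)·Dx + (1 + 8·x + 12·x^2)·Dx^2  (order 2).
h: a_k = -6, -24, -51, -48, -249/4, 3, -3411/40, 672/5, -655131/2240, …
ICs: h(0) = -6, h′(0) = -24.

f: a_k = -1, -3, -9/2, -9/2, -27/8, -81/40, -81/80, -243/560, -729/4480, …
g: a_k = 0, 6, -6, 8, -12, 96/5, -32, 384/7, -96, …
h₀=f·g: eliminate ⇒ L₀, order ≤ 1·2.
Derive L from L₀ (diff closure).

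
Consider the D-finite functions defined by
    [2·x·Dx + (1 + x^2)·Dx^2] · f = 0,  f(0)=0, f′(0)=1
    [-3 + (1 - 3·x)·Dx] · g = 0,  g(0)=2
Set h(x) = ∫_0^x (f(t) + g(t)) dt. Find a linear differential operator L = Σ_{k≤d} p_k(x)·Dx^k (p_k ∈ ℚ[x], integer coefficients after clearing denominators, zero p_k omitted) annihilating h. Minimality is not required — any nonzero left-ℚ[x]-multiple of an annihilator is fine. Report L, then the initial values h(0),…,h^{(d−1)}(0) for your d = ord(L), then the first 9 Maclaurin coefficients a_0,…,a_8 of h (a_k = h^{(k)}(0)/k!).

f: a_k = 0, 1, 0, -1/3, 0, 1/5, 0, -1/7, 0, …
g: a_k = 2, 6, 18, 54, 162, 486, 1458, 4374, 13122, …
Weyl lclm of L_f,L_g ⇒ L₀ (ord ≤ 3).
h=∫₀ˣh₀: take L = L₀·Dx.
L = (6 - 72·x - 18·x^2)·Dx^2 + (-28 + 6·x - 60·x^2 - 18·x^3)·Dx^3 + (3 - 8·x - 8·x^3 - 3·x^4)·Dx^4  (order 4).
h: a_k = 0, 2, 7/2, 6, 161/12, 162/5, 2431/30, 1458/7, 30617/56, …
ICs: h(0) = 0, h′(0) = 2, h′′(0) = 7, h′′′(0) = 36.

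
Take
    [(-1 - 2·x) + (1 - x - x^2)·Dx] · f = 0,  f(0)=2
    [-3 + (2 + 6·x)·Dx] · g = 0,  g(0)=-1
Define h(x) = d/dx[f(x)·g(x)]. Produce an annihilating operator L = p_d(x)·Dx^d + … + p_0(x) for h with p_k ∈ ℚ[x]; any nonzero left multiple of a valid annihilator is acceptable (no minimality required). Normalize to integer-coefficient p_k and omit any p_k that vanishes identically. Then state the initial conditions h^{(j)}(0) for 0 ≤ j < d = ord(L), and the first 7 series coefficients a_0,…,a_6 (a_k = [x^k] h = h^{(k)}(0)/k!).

f: a_k = 2, 2, 4, 6, 10, 16, 26, …
g: a_k = -1, -3/2, 9/8, -27/16, 405/128, -1701/256, 15309/1024, …
f·g: L₀ = L_f ⊗_s L_g, ord ≤ 1·1.
Differentiate: ansatz ord ≤ ord L₀ ⇒ L.
L = (19 + 186·x + 321·x^2 + 210·x^3 + 135·x^4) + (-10 - 34·x - 6·x^2 + 50·x^3 + 114·x^4 + 54·x^5)·Dx  (order 1).
h: a_k = -5, -19/2, -315/8, -739/16, -24295/128, -30117/256, -917847/1024, …
ICs: h(0) = -5.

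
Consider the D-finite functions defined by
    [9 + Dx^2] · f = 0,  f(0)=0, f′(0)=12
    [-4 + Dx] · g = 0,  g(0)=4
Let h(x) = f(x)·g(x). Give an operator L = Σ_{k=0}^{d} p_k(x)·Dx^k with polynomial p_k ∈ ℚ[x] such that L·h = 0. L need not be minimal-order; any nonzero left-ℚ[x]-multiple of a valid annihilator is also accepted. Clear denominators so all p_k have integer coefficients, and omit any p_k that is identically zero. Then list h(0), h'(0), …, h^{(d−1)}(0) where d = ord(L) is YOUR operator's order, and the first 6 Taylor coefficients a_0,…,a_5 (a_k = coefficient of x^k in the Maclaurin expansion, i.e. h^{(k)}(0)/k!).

L = 25 - 8·Dx + Dx^2  (order 2).
h: a_k = 0, 48, 192, 312, 224, -158/5, …
ICs: h(0) = 0, h′(0) = 48.

f: a_k = 0, 12, 0, -18, 0, 81/10, …
g: a_k = 4, 16, 32, 128/3, 128/3, 512/15, …
Sym-product of L_f,L_g gives L₀ (≤ ord 2).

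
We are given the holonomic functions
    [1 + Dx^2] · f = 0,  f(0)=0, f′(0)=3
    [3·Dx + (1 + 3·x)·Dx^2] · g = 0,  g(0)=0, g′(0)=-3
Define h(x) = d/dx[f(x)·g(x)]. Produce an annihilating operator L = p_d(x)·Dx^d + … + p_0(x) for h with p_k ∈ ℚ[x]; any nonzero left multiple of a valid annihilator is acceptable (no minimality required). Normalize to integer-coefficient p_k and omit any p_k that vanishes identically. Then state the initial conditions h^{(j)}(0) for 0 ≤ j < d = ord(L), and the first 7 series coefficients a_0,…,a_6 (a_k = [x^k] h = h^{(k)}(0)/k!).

f: a_k = 0, 3, 0, -1/2, 0, 1/40, 0, …
g: a_k = 0, -3, 9/2, -9, 81/4, -243/5, 243/2, …
Product ⇒ symmetric product L₀, ord ≤ 4.
h₀' ⇒ L via d/dx closure of L₀.
L = (-8897 - 1764·x - 7722·x^2 - 14364·x^3 - 7533·x^4 + 5832·x^5 + 2916·x^6) + (-3432 - 13248·x - 12420·x^2 - 8100·x^3 + 9720·x^4 + 5832·x^5)·Dx + (-9100 - 3204·x - 11070·x^2 - 17064·x^3 - 6318·x^4 + 11664·x^5 + 5832·x^6)·Dx^2 + (-3432 - 13248·x - 12420·x^2 - 8100·x^3 + 9720·x^4 + 5832·x^5)·Dx^3 + (-203 - 1440·x - 3348·x^2 - 2700·x^3 + 1215·x^4 + 5832·x^5 + 2916·x^6)·Dx^4  (order 4).
h: a_k = 0, -18, 81/2, -102, 585/2, -3393/4, 198513/80, …
ICs: h(0) = 0, h′(0) = -18, h′′(0) = 81, h′′′(0) = -612.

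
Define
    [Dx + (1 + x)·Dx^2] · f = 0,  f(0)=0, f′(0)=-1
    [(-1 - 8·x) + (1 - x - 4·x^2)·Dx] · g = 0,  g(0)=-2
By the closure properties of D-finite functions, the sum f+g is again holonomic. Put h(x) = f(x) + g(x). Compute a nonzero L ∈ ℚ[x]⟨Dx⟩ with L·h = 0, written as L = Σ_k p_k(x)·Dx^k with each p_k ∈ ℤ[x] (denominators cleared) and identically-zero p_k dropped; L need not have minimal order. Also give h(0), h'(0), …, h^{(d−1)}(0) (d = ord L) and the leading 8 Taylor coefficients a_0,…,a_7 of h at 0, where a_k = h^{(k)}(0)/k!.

f: a_k = 0, -1, 1/2, -1/3, 1/4, -1/5, 1/6, -1/7, …
g: a_k = -2, -2, -10, -18, -58, -130, -362, -882, …
L₀ := lclm(L_f,L_g); ord L₀ ≤ 2+1.
L = (-74 - 562·x - 1120·x^2 - 1728·x^3 - 768·x^4)·Dx + (-52 - 576·x - 1636·x^2 - 3264·x^3 - 3488·x^4 - 1280·x^5)·Dx^2 + (11 + 41·x + 53·x^2 - 185·x^3 - 704·x^4 - 752·x^5 - 256·x^6)·Dx^3  (order 3).
h: a_k = -2, -3, -19/2, -55/3, -231/4, -651/5, -2171/6, -6175/7, …
ICs: h(0) = -2, h′(0) = -3, h′′(0) = -19.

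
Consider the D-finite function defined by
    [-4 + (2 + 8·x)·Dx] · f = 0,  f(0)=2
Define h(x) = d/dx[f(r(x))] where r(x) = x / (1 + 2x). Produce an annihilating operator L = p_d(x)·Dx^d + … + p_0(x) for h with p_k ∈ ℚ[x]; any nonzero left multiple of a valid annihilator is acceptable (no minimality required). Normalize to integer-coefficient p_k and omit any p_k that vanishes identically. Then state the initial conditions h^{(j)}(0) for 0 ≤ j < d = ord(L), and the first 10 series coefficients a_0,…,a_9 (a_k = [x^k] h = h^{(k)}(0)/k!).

f: a_k = 2, 4, -4, 8, -20, 56, -168, 528, -1716, 5720, …
h₀=f(r): pull back L_f along r ⇒ L₀.
h₀' ⇒ L via d/dx closure of L₀.
L = (-6 - 24·x) + (-1 - 8·x - 12·x^2)·Dx  (order 1).
h: a_k = 4, -24, 120, -592, 3000, -15696, 84336, -462240, 2570328, -14444560, …
ICs: h(0) = 4.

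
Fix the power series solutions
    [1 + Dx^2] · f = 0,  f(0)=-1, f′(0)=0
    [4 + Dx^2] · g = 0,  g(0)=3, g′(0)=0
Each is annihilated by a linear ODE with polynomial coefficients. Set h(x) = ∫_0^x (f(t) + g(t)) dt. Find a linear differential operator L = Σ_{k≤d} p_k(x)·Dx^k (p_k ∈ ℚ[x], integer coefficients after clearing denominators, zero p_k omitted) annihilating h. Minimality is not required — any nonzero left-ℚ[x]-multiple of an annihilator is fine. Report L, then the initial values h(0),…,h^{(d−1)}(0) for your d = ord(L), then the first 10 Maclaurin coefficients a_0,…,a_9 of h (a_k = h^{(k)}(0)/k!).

f: a_k = -1, 0, 1/2, 0, -1/24, 0, 1/720, 0, -1/40320, 0, …
g: a_k = 3, 0, -6, 0, 2, 0, -4/15, 0, 2/105, 0, …
Weyl lclm of L_f,L_g ⇒ L₀ (ord ≤ 4).
Integrate: L := L₀·Dx.
L = 4·Dx + 5·Dx^3 + Dx^5  (order 5).
h: a_k = 0, 2, 0, -11/6, 0, 47/120, 0, -191/5040, 0, 767/362880, …
ICs: h(0) = 0, h′(0) = 2, h′′(0) = 0, h′′′(0) = -11, h′′′′(0) = 0.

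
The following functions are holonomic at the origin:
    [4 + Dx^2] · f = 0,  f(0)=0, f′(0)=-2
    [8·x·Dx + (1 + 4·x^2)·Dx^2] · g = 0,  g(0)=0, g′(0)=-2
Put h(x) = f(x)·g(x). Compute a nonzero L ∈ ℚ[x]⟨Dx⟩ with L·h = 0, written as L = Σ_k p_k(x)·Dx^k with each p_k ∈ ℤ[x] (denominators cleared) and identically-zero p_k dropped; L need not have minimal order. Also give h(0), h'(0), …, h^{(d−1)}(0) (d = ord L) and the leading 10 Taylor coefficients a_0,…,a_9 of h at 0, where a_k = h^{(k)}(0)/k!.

L = (80 + 832·x^2 + 1408·x^4 + 2048·x^6 + 2048·x^8) + (96·x + 640·x^3 + 1536·x^5 + 2048·x^7)·Dx + (24 + 256·x^2 + 576·x^4 + 1024·x^6 + 1024·x^8)·Dx^2 + (24·x + 160·x^3 + 384·x^5 + 512·x^7)·Dx^3 + (1 + 12·x^2 + 56·x^4 + 128·x^6 + 128·x^8)·Dx^4  (order 4).
h: a_k = 0, 0, 4, 0, -8, 0, 152/9, 0, -688/15, 0, …
ICs: h(0) = 0, h′(0) = 0, h′′(0) = 8, h′′′(0) = 0.

f: a_k = 0, -2, 0, 4/3, 0, -4/15, 0, 8/315, 0, -4/2835, …
g: a_k = 0, -2, 0, 8/3, 0, -32/5, 0, 128/7, 0, -512/9, …
Sym-product of L_f,L_g gives L₀ (≤ ord 4).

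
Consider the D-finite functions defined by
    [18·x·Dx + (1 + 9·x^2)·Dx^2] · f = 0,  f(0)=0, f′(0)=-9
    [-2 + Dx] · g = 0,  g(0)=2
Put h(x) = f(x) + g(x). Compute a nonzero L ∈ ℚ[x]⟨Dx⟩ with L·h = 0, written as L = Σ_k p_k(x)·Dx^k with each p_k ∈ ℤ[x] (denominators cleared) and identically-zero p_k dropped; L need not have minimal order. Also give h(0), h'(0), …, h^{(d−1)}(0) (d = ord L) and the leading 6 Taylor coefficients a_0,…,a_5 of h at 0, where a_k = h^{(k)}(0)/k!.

f: a_k = 0, -9, 0, 27, 0, -729/5, …
g: a_k = 2, 4, 4, 8/3, 4/3, 8/15, …
L₀ := lclm(L_f,L_g); ord L₀ ≤ 2+1.
L = (18 - 36·x - 486·x^2 - 324·x^3)·Dx + (-11 + 207·x^2 - 162·x^4)·Dx^2 + (1 + 9·x + 18·x^2 + 81·x^3 + 81·x^4)·Dx^3  (order 3).
h: a_k = 2, -5, 4, 89/3, 4/3, -2179/15, …
ICs: h(0) = 2, h′(0) = -5, h′′(0) = 8.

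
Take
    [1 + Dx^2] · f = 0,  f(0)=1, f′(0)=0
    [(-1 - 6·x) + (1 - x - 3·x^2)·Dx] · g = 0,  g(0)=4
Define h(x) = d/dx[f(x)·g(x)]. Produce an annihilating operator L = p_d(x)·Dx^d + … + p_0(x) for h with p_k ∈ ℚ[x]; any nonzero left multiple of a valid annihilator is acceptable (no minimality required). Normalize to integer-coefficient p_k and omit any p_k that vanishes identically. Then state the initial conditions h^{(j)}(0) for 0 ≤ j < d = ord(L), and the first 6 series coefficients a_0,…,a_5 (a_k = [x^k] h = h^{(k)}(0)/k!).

f: a_k = 1, 0, -1/2, 0, 1/24, 0, …
g: a_k = 4, 4, 16, 28, 76, 160, …
h₀=f·g: eliminate ⇒ L₀, order ≤ 2·1.
h₀' ⇒ L via d/dx closure of L₀.
L = (83 - 2·x - 5·x^2 + 6·x^3 + 9·x^4) + (16 + 98·x + 18·x^2 + 36·x^3)·Dx + (-5 + 4·x + 13·x^2 + 6·x^3 + 9·x^4)·Dx^2  (order 2).
h: a_k = 4, 28, 78, 818/3, 4385/6, 63119/30, …
ICs: h(0) = 4, h′(0) = 28.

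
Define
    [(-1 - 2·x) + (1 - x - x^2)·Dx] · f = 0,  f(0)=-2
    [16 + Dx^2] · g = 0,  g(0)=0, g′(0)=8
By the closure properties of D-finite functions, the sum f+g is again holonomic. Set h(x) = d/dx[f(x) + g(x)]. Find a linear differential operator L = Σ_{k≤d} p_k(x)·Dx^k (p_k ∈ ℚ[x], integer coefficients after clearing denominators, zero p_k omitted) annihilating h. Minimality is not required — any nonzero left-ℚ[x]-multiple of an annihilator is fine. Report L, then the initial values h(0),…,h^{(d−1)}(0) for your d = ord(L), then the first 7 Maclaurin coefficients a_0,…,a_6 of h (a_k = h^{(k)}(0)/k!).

f: a_k = -2, -2, -4, -6, -10, -16, -26, …
g: a_k = 0, 8, 0, -64/3, 0, 256/15, 0, …
Weyl lclm of L_f,L_g ⇒ L₀ (ord ≤ 3).
h=h₀': d/dx-closure on L₀ ⇒ L.
L = (1472 + 2624·x + 2560·x^2 + 640·x^3 + 2240·x^4 + 2304·x^5 + 768·x^6) + (-272 - 112·x + 1008·x^2 - 160·x^3 - 800·x^4 + 576·x^5 + 896·x^6 + 256·x^7)·Dx + (92 + 164·x + 160·x^2 + 40·x^3 + 140·x^4 + 144·x^5 + 48·x^6)·Dx^2 + (-17 - 7·x + 63·x^2 - 10·x^3 - 50·x^4 + 36·x^5 + 56·x^6 + 16·x^7)·Dx^3  (order 3).
h: a_k = 6, -8, -82, -40, 16/3, -156, -15278/45, …
ICs: h(0) = 6, h′(0) = -8, h′′(0) = -164.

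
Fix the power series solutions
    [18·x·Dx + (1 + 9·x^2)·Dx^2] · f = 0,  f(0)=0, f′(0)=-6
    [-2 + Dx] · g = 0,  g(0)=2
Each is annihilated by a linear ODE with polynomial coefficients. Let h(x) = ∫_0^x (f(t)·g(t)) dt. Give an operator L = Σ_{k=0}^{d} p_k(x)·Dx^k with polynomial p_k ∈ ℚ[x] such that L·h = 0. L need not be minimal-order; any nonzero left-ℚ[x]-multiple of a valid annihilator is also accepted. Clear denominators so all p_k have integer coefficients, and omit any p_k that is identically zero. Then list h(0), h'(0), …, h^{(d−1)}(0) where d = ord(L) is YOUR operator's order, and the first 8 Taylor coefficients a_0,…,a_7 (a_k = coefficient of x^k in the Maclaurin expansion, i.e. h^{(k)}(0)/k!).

f: a_k = 0, -6, 0, 18, 0, -486/5, 0, 4374/7, …
g: a_k = 2, 4, 4, 8/3, 4/3, 8/15, 8/45, 16/315, …
h₀=f·g: eliminate ⇒ L₀, order ≤ 2·1.
h=∫h₀ ⇒ L = L₀·Dx.
L = (4 - 36·x + 36·x^2)·Dx + (-4 + 18·x - 36·x^2)·Dx^2 + (1 + 9·x^2)·Dx^3  (order 3).
h: a_k = 0, 0, -6, -8, 3, 56/5, -326/15, -344/7, …
ICs: h(0) = 0, h′(0) = 0, h′′(0) = -12.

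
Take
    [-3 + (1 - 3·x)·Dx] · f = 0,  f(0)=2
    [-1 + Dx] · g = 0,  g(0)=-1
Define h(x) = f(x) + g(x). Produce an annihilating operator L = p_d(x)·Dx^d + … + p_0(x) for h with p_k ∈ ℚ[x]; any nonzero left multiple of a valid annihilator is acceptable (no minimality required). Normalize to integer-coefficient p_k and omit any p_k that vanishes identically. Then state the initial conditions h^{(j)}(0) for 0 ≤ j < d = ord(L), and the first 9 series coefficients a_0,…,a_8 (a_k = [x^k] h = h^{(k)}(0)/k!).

L = (-15 - 9·x) + (17 + 6·x - 9·x^2)·Dx + (-2 + 3·x + 9·x^2)·Dx^2  (order 2).
h: a_k = 1, 5, 35/2, 323/6, 3887/24, 58319/120, 1049759/720, 22044959/5040, 529079039/40320, …
ICs: h(0) = 1, h′(0) = 5.

f: a_k = 2, 6, 18, 54, 162, 486, 1458, 4374, 13122, …
g: a_k = -1, -1, -1/2, -1/6, -1/24, -1/120, -1/720, -1/5040, -1/40320, …
h₀=f+g: left-lcm gives L₀, ord ≤ 2.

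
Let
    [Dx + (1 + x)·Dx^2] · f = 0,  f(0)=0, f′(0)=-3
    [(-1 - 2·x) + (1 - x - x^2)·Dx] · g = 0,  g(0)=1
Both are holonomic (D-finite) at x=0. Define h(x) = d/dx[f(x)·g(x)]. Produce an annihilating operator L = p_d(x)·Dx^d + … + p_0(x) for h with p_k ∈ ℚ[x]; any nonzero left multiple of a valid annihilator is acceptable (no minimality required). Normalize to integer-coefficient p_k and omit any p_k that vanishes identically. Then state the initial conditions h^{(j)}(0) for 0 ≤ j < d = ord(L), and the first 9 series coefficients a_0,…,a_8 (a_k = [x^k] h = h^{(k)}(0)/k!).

f: a_k = 0, -3, 3/2, -1, 3/4, -3/5, 1/2, -3/7, 3/8, …
g: a_k = 1, 1, 2, 3, 5, 8, 13, 21, 34, …
Product ⇒ symmetric product L₀, ord ≤ 2.
h=h₀': d/dx-closure on L₀ ⇒ L.
L = (26 + 54·x + 36·x^2) + (7 + 37·x + 60·x^2 + 28·x^3)·Dx + (-3 - 4·x + 6·x^2 + 11·x^3 + 4·x^4)·Dx^2  (order 2).
h: a_k = -3, -3, -33/2, -25, -247/4, -543/5, -4323/20, -13609/35, -40227/56, …
ICs: h(0) = -3, h′(0) = -3.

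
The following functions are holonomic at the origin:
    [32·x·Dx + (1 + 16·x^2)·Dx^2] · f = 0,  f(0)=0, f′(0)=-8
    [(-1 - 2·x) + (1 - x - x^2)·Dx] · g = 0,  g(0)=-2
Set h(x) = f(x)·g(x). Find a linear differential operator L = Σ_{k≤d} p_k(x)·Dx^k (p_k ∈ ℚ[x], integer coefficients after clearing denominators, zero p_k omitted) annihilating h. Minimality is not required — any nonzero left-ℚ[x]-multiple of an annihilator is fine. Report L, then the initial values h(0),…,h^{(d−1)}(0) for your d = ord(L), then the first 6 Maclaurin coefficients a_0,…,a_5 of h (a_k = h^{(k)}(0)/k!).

f: a_k = 0, -8, 0, 128/3, 0, -2048/5, …
g: a_k = -2, -2, -4, -6, -10, -16, …
Product ⇒ symmetric product L₀, ord ≤ 2.
L = (2 + 32·x + 96·x^2) + (2 - 28·x + 64·x^2 + 96·x^3)·Dx + (-1 + x - 15·x^2 + 16·x^3 + 16·x^4)·Dx^2  (order 2).
h: a_k = 0, 16, 16, -160/3, -112/3, 10928/15, …
ICs: h(0) = 0, h′(0) = 16.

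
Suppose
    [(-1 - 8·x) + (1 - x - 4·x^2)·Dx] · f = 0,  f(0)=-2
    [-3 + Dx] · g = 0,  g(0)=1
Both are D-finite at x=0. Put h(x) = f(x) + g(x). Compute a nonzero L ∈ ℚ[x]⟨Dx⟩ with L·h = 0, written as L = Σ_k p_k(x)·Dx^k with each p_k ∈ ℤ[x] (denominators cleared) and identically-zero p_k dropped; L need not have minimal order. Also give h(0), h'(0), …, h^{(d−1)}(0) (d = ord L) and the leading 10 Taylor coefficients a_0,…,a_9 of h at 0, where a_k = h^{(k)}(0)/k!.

L = (-21 - 9·x - 396·x^2 - 288·x^3) + (1 + 42·x + 159·x^2 - 72·x^3 - 144·x^4)·Dx + (2 - 13·x - 9·x^2 + 56·x^3 + 48·x^4)·Dx^2  (order 2).
h: a_k = -1, 1, -11/2, -27/2, -437/8, -5119/40, -28879/80, -493677/560, -10437671/4480, -26243597/4480, …
ICs: h(0) = -1, h′(0) = 1.

f: a_k = -2, -2, -10, -18, -58, -130, -362, -882, -2330, -5858, …
g: a_k = 1, 3, 9/2, 9/2, 27/8, 81/40, 81/80, 243/560, 729/4480, 243/4480, …
L₀ := lclm(L_f,L_g); ord L₀ ≤ 1+1.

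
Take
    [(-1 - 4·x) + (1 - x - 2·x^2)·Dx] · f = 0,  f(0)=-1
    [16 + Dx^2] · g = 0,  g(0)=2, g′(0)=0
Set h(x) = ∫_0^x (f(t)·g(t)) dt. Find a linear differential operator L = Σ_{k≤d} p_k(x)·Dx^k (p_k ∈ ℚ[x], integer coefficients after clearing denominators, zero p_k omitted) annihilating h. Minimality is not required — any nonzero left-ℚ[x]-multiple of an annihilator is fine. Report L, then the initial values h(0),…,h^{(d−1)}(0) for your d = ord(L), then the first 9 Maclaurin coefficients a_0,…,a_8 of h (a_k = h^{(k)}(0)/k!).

f: a_k = -1, -1, -3, -5, -11, -21, -43, -85, -171, …
g: a_k = 2, 0, -16, 0, 64/3, 0, -512/45, 0, 1024/315, …
L₀ := L_f ⊗_s L_g (sym. prod.), ord ≤ 2.
h=∫h₀ ⇒ L = L₀·Dx.
L = (-12 + 16·x + 32·x^2)·Dx + (2 + 8·x)·Dx^2 + (-1 + x + 2·x^2)·Dx^3  (order 3).
h: a_k = 0, -2, -1, 10/3, 3/2, 14/15, 25/9, 1682/315, 1591/180, …
ICs: h(0) = 0, h′(0) = -2, h′′(0) = -2.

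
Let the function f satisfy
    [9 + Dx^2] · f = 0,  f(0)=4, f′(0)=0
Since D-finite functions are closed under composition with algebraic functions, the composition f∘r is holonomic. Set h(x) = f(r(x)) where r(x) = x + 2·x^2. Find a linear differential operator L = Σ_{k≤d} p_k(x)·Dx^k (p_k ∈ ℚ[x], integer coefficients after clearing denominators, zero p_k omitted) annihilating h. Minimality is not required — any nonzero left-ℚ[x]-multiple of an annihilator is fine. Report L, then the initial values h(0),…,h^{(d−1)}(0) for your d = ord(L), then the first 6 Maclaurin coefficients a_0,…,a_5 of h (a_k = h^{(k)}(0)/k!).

f: a_k = 4, 0, -18, 0, 27/2, 0, …
Change of var in L_f (x↦r) gives L₀.
L = (9 + 108·x + 432·x^2 + 576·x^3) - 4·Dx + (1 + 4·x)·Dx^2  (order 2).
h: a_k = 4, 0, -18, -72, -117/2, 108, …
ICs: h(0) = 4, h′(0) = 0.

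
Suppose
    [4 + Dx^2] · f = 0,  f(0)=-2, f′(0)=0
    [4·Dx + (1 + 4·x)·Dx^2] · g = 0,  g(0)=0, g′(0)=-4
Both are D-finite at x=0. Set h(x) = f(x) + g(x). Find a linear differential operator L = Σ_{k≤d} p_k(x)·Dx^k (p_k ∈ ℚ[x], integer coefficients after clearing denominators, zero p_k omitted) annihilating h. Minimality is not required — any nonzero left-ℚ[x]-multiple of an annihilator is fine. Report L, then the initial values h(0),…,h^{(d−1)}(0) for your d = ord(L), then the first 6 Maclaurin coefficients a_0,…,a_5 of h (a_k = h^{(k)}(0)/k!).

f: a_k = -2, 0, 4, 0, -4/3, 0, …
g: a_k = 0, -4, 8, -64/3, 64, -1024/5, …
Weyl lclm of L_f,L_g ⇒ L₀ (ord ≤ 4).
L = (400 + 128·x + 256·x^2)·Dx + (36 + 176·x + 192·x^2 + 256·x^3)·Dx^2 + (100 + 32·x + 64·x^2)·Dx^3 + (9 + 44·x + 48·x^2 + 64·x^3)·Dx^4  (order 4).
h: a_k = -2, -4, 12, -64/3, 188/3, -1024/5, …
ICs: h(0) = -2, h′(0) = -4, h′′(0) = 24, h′′′(0) = -128.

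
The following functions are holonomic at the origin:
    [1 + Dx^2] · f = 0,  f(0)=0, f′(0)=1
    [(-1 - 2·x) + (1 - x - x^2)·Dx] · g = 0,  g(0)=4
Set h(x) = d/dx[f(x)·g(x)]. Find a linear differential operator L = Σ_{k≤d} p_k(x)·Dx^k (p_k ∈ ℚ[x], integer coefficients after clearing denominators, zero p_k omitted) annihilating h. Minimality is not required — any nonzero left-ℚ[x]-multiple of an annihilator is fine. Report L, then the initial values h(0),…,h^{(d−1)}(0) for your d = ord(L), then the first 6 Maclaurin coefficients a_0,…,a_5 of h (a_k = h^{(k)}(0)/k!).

L = (3 - 2·x - x^2 + 2·x^3 + x^4) + (4 + 10·x + 6·x^2 + 4·x^3)·Dx + (-1 + x^2 + 2·x^3 + x^4)·Dx^2  (order 2).
h: a_k = 4, 8, 22, 136/3, 187/2, 901/5, …
ICs: h(0) = 4, h′(0) = 8.

f: a_k = 0, 1, 0, -1/6, 0, 1/120, …
g: a_k = 4, 4, 8, 12, 20, 32, …
L₀ := L_f ⊗_s L_g (sym. prod.), ord ≤ 2.
Derive L from L₀ (diff closure).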